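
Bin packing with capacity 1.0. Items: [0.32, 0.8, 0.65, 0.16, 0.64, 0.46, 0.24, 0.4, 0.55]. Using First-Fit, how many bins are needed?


Place items sequentially using First-Fit:
  Item 0.32 -> new Bin 1
  Item 0.8 -> new Bin 2
  Item 0.65 -> Bin 1 (now 0.97)
  Item 0.16 -> Bin 2 (now 0.96)
  Item 0.64 -> new Bin 3
  Item 0.46 -> new Bin 4
  Item 0.24 -> Bin 3 (now 0.88)
  Item 0.4 -> Bin 4 (now 0.86)
  Item 0.55 -> new Bin 5
Total bins used = 5

5


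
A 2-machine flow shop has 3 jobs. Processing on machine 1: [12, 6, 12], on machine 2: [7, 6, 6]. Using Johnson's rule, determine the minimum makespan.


Apply Johnson's rule:
  Group 1 (a <= b): [(2, 6, 6)]
  Group 2 (a > b): [(1, 12, 7), (3, 12, 6)]
Optimal job order: [2, 1, 3]
Schedule:
  Job 2: M1 done at 6, M2 done at 12
  Job 1: M1 done at 18, M2 done at 25
  Job 3: M1 done at 30, M2 done at 36
Makespan = 36

36


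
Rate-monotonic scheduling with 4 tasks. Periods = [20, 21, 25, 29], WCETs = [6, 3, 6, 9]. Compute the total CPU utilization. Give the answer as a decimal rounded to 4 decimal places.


Compute individual utilizations (exact fractions):
  Task 1: C/T = 6/20 = 3/10 (approx. 0.3)
  Task 2: C/T = 3/21 = 1/7 (approx. 0.1429)
  Task 3: C/T = 6/25 (approx. 0.24)
  Task 4: C/T = 9/29 (approx. 0.3103)
Total utilization U = 3/10 + 1/7 + 6/25 + 9/29 = 10081/10150
Rounded to 4 decimal places: U = 0.9932
RM (Liu & Layland) bound for 4 tasks = 0.756828; compare with U = 10081/10150 (approx. 0.993202)
bound < U <= 1, so the RM sufficient condition is not met (inconclusive; an exact test such as response-time analysis is needed).

0.9932


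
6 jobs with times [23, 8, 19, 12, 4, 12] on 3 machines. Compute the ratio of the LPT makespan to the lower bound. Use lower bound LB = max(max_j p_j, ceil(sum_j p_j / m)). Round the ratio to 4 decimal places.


LPT order: [23, 19, 12, 12, 8, 4]
Machine loads after assignment: [27, 27, 24]
LPT makespan = 27
Lower bound = max(max_job, ceil(total/3)) = max(23, 26) = 26
Ratio = 27 / 26 = 1.0385

1.0385


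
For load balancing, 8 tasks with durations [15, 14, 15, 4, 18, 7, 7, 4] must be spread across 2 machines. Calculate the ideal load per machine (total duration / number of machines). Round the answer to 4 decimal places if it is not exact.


Total processing time = 15 + 14 + 15 + 4 + 18 + 7 + 7 + 4 = 84
Number of machines = 2
Ideal balanced load = 84 / 2 = 42.0

42.0


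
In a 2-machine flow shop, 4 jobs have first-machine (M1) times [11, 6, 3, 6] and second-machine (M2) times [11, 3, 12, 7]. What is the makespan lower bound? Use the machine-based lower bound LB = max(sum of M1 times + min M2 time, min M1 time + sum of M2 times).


LB1 = sum(M1 times) + min(M2 times) = 26 + 3 = 29
LB2 = min(M1 times) + sum(M2 times) = 3 + 33 = 36
Lower bound = max(LB1, LB2) = max(29, 36) = 36

36


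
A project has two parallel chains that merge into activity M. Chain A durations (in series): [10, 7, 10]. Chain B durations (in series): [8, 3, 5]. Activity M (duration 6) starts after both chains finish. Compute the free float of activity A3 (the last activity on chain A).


ES(A3) = sum of predecessors on chain A = 17
EF(A3) = ES + duration = 17 + 10 = 27
Successor of A3 is M. ES(M) = max(sum(A), sum(B)) = max(27, 16) = 27
Free float = ES(successor) - EF(current) = 27 - 27 = 0

0


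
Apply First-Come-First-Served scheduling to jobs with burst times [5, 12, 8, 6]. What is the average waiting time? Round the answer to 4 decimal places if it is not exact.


FCFS order (as given): [5, 12, 8, 6]
Waiting times:
  Job 1: wait = 0
  Job 2: wait = 5
  Job 3: wait = 17
  Job 4: wait = 25
Sum of waiting times = 47
Average waiting time = 47/4 = 11.75

11.75


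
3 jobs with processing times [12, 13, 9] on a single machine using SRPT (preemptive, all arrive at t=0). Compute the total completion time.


Since all jobs arrive at t=0, SRPT equals SPT ordering.
SPT order: [9, 12, 13]
Completion times:
  Job 1: p=9, C=9
  Job 2: p=12, C=21
  Job 3: p=13, C=34
Total completion time = 9 + 21 + 34 = 64

64


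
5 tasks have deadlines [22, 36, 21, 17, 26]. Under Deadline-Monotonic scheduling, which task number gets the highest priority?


Sort tasks by relative deadline (ascending):
  Task 4: deadline = 17
  Task 3: deadline = 21
  Task 1: deadline = 22
  Task 5: deadline = 26
  Task 2: deadline = 36
Priority order (highest first): [4, 3, 1, 5, 2]
Highest priority task = 4

4


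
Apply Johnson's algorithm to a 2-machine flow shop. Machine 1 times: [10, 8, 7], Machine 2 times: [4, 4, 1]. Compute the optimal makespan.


Apply Johnson's rule:
  Group 1 (a <= b): []
  Group 2 (a > b): [(1, 10, 4), (2, 8, 4), (3, 7, 1)]
Optimal job order: [1, 2, 3]
Schedule:
  Job 1: M1 done at 10, M2 done at 14
  Job 2: M1 done at 18, M2 done at 22
  Job 3: M1 done at 25, M2 done at 26
Makespan = 26

26


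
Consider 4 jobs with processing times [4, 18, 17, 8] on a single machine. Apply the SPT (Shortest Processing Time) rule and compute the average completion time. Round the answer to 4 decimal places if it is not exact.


Sort jobs by processing time (SPT order): [4, 8, 17, 18]
Compute completion times sequentially:
  Job 1: processing = 4, completes at 4
  Job 2: processing = 8, completes at 12
  Job 3: processing = 17, completes at 29
  Job 4: processing = 18, completes at 47
Sum of completion times = 92
Average completion time = 92/4 = 23.0

23.0


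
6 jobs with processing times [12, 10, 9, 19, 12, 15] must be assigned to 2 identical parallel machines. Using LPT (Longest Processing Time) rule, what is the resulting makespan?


Sort jobs in decreasing order (LPT): [19, 15, 12, 12, 10, 9]
Assign each job to the least loaded machine:
  Machine 1: jobs [19, 12, 9], load = 40
  Machine 2: jobs [15, 12, 10], load = 37
Makespan = max load = 40

40


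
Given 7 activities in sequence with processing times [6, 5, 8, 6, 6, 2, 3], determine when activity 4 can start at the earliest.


Activity 4 starts after activities 1 through 3 complete.
Predecessor durations: [6, 5, 8]
ES = 6 + 5 + 8 = 19

19


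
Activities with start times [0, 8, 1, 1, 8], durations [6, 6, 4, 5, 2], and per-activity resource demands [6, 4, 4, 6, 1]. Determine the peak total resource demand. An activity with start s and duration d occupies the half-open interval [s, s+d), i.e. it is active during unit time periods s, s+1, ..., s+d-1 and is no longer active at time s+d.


Each activity i is active on [start_i, start_i + duration_i).
Compute total resource usage per time slot:
  t=0: active resources = [6], total = 6
  t=1: active resources = [6, 4, 6], total = 16
  t=2: active resources = [6, 4, 6], total = 16
  t=3: active resources = [6, 4, 6], total = 16
  t=4: active resources = [6, 4, 6], total = 16
  t=5: active resources = [6, 6], total = 12
  t=6: active resources = [], total = 0
  t=7: active resources = [], total = 0
  t=8: active resources = [4, 1], total = 5
  t=9: active resources = [4, 1], total = 5
  t=10: active resources = [4], total = 4
  t=11: active resources = [4], total = 4
  t=12: active resources = [4], total = 4
  t=13: active resources = [4], total = 4
Peak resource demand = 16

16


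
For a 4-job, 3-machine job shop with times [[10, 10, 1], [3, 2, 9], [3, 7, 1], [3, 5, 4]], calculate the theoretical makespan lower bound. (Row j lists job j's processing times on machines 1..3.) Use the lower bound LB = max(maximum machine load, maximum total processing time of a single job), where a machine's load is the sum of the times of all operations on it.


Machine loads:
  Machine 1: 10 + 3 + 3 + 3 = 19
  Machine 2: 10 + 2 + 7 + 5 = 24
  Machine 3: 1 + 9 + 1 + 4 = 15
Max machine load = 24
Job totals:
  Job 1: 21
  Job 2: 14
  Job 3: 11
  Job 4: 12
Max job total = 21
Lower bound = max(24, 21) = 24

24


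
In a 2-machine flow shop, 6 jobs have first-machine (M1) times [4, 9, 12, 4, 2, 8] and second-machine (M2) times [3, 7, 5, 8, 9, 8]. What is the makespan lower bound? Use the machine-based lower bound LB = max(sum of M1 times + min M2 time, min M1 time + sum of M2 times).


LB1 = sum(M1 times) + min(M2 times) = 39 + 3 = 42
LB2 = min(M1 times) + sum(M2 times) = 2 + 40 = 42
Lower bound = max(LB1, LB2) = max(42, 42) = 42

42


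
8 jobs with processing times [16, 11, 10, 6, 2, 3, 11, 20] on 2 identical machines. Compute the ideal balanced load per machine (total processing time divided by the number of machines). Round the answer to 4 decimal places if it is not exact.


Total processing time = 16 + 11 + 10 + 6 + 2 + 3 + 11 + 20 = 79
Number of machines = 2
Ideal balanced load = 79 / 2 = 39.5

39.5


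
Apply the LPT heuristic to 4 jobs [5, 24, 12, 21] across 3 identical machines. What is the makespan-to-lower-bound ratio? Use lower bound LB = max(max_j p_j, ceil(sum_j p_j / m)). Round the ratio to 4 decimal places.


LPT order: [24, 21, 12, 5]
Machine loads after assignment: [24, 21, 17]
LPT makespan = 24
Lower bound = max(max_job, ceil(total/3)) = max(24, 21) = 24
Ratio = 24 / 24 = 1.0

1.0


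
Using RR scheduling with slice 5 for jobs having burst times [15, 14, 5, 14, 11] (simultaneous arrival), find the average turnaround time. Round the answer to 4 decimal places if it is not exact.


Time quantum = 5
Execution trace:
  J1 runs 5 units, time = 5
  J2 runs 5 units, time = 10
  J3 runs 5 units, time = 15
  J4 runs 5 units, time = 20
  J5 runs 5 units, time = 25
  J1 runs 5 units, time = 30
  J2 runs 5 units, time = 35
  J4 runs 5 units, time = 40
  J5 runs 5 units, time = 45
  J1 runs 5 units, time = 50
  J2 runs 4 units, time = 54
  J4 runs 4 units, time = 58
  J5 runs 1 units, time = 59
Finish times: [50, 54, 15, 58, 59]
Average turnaround = 236/5 = 47.2

47.2


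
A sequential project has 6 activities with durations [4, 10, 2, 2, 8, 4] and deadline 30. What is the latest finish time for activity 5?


LF(activity 5) = deadline - sum of successor durations
Successors: activities 6 through 6 with durations [4]
Sum of successor durations = 4
LF = 30 - 4 = 26

26


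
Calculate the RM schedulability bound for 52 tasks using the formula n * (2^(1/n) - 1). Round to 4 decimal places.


Compute 2^(1/52) = 1.0134189907
Subtract 1: 1.0134189907 - 1 = 0.0134189907
Multiply by n: 52 * 0.0134189907 = 0.6977875164
Round to 4 dp: 0.6978

0.6978


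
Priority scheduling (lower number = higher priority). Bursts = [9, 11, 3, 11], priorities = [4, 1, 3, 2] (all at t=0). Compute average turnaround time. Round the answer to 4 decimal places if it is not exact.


Sort by priority (ascending = highest first):
Order: [(1, 11), (2, 11), (3, 3), (4, 9)]
Completion times:
  Priority 1, burst=11, C=11
  Priority 2, burst=11, C=22
  Priority 3, burst=3, C=25
  Priority 4, burst=9, C=34
Average turnaround = 92/4 = 23.0

23.0


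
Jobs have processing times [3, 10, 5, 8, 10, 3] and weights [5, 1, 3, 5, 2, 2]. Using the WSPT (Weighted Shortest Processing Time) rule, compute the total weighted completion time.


Compute p/w ratios and sort ascending (WSPT): [(3, 5), (3, 2), (8, 5), (5, 3), (10, 2), (10, 1)]
Compute weighted completion times:
  Job (p=3,w=5): C=3, w*C=5*3=15
  Job (p=3,w=2): C=6, w*C=2*6=12
  Job (p=8,w=5): C=14, w*C=5*14=70
  Job (p=5,w=3): C=19, w*C=3*19=57
  Job (p=10,w=2): C=29, w*C=2*29=58
  Job (p=10,w=1): C=39, w*C=1*39=39
Total weighted completion time = 251

251


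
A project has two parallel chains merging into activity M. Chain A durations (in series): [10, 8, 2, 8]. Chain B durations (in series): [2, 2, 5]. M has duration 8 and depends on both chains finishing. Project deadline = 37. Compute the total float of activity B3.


Forward pass: ES(B3) = sum of predecessors on chain B = 4
EF = ES + duration = 4 + 5 = 9
Backward pass: LF(M) = deadline = 37; LS(M) = 37 - 8 = 29
LF(B3) = LS(M) - sum(successors on chain B) = 29 - 0 = 29
LS = LF - duration = 29 - 5 = 24
Total float = LS - ES = 24 - 4 = 20

20


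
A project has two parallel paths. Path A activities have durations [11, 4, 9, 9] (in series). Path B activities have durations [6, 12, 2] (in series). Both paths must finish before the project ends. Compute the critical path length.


Path A total = 11 + 4 + 9 + 9 = 33
Path B total = 6 + 12 + 2 = 20
Critical path = longest path = max(33, 20) = 33

33


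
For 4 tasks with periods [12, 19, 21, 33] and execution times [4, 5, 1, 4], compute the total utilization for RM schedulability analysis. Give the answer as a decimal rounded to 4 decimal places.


Compute individual utilizations (exact fractions):
  Task 1: C/T = 4/12 = 1/3 (approx. 0.3333)
  Task 2: C/T = 5/19 (approx. 0.2632)
  Task 3: C/T = 1/21 (approx. 0.0476)
  Task 4: C/T = 4/33 (approx. 0.1212)
Total utilization U = 1/3 + 5/19 + 1/21 + 4/33 = 3359/4389
Rounded to 4 decimal places: U = 0.7653
RM (Liu & Layland) bound for 4 tasks = 0.756828; compare with U = 3359/4389 (approx. 0.765322)
bound < U <= 1, so the RM sufficient condition is not met (inconclusive; an exact test such as response-time analysis is needed).

0.7653


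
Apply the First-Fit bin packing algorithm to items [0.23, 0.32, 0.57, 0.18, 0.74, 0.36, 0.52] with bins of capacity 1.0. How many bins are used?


Place items sequentially using First-Fit:
  Item 0.23 -> new Bin 1
  Item 0.32 -> Bin 1 (now 0.55)
  Item 0.57 -> new Bin 2
  Item 0.18 -> Bin 1 (now 0.73)
  Item 0.74 -> new Bin 3
  Item 0.36 -> Bin 2 (now 0.93)
  Item 0.52 -> new Bin 4
Total bins used = 4

4


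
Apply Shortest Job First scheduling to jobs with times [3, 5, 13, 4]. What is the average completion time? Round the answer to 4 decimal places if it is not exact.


SJF order (ascending): [3, 4, 5, 13]
Completion times:
  Job 1: burst=3, C=3
  Job 2: burst=4, C=7
  Job 3: burst=5, C=12
  Job 4: burst=13, C=25
Average completion = 47/4 = 11.75

11.75


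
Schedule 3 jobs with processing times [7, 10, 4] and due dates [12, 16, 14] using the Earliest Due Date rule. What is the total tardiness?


Sort by due date (EDD order): [(7, 12), (4, 14), (10, 16)]
Compute completion times and tardiness:
  Job 1: p=7, d=12, C=7, tardiness=max(0,7-12)=0
  Job 2: p=4, d=14, C=11, tardiness=max(0,11-14)=0
  Job 3: p=10, d=16, C=21, tardiness=max(0,21-16)=5
Total tardiness = 5

5


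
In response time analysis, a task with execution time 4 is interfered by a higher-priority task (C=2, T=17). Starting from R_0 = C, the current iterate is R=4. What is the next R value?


R_next = C + ceil(R_prev / T_hp) * C_hp
ceil(4 / 17) = ceil(0.2353) = 1
Interference = 1 * 2 = 2
R_next = 4 + 2 = 6

6


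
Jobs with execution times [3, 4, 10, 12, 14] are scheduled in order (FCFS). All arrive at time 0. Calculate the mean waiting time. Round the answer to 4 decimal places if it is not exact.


FCFS order (as given): [3, 4, 10, 12, 14]
Waiting times:
  Job 1: wait = 0
  Job 2: wait = 3
  Job 3: wait = 7
  Job 4: wait = 17
  Job 5: wait = 29
Sum of waiting times = 56
Average waiting time = 56/5 = 11.2

11.2


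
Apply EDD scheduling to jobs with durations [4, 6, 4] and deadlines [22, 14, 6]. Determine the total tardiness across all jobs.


Sort by due date (EDD order): [(4, 6), (6, 14), (4, 22)]
Compute completion times and tardiness:
  Job 1: p=4, d=6, C=4, tardiness=max(0,4-6)=0
  Job 2: p=6, d=14, C=10, tardiness=max(0,10-14)=0
  Job 3: p=4, d=22, C=14, tardiness=max(0,14-22)=0
Total tardiness = 0

0


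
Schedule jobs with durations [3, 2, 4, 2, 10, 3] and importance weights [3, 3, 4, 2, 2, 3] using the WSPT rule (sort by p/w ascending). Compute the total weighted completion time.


Compute p/w ratios and sort ascending (WSPT): [(2, 3), (3, 3), (4, 4), (2, 2), (3, 3), (10, 2)]
Compute weighted completion times:
  Job (p=2,w=3): C=2, w*C=3*2=6
  Job (p=3,w=3): C=5, w*C=3*5=15
  Job (p=4,w=4): C=9, w*C=4*9=36
  Job (p=2,w=2): C=11, w*C=2*11=22
  Job (p=3,w=3): C=14, w*C=3*14=42
  Job (p=10,w=2): C=24, w*C=2*24=48
Total weighted completion time = 169

169


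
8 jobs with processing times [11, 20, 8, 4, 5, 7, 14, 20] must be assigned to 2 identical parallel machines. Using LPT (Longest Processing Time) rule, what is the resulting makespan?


Sort jobs in decreasing order (LPT): [20, 20, 14, 11, 8, 7, 5, 4]
Assign each job to the least loaded machine:
  Machine 1: jobs [20, 14, 7, 4], load = 45
  Machine 2: jobs [20, 11, 8, 5], load = 44
Makespan = max load = 45

45


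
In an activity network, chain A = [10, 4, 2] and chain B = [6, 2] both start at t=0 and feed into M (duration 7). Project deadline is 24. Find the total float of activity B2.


Forward pass: ES(B2) = sum of predecessors on chain B = 6
EF = ES + duration = 6 + 2 = 8
Backward pass: LF(M) = deadline = 24; LS(M) = 24 - 7 = 17
LF(B2) = LS(M) - sum(successors on chain B) = 17 - 0 = 17
LS = LF - duration = 17 - 2 = 15
Total float = LS - ES = 15 - 6 = 9

9


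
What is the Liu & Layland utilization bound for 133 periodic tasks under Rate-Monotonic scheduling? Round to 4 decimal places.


Compute 2^(1/133) = 1.0052252371
Subtract 1: 1.0052252371 - 1 = 0.0052252371
Multiply by n: 133 * 0.0052252371 = 0.6949565343
Round to 4 dp: 0.6950

0.6950


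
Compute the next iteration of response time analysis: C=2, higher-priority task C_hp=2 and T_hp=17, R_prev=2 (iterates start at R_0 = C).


R_next = C + ceil(R_prev / T_hp) * C_hp
ceil(2 / 17) = ceil(0.1176) = 1
Interference = 1 * 2 = 2
R_next = 2 + 2 = 4

4


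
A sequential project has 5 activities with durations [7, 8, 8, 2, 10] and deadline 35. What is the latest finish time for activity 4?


LF(activity 4) = deadline - sum of successor durations
Successors: activities 5 through 5 with durations [10]
Sum of successor durations = 10
LF = 35 - 10 = 25

25


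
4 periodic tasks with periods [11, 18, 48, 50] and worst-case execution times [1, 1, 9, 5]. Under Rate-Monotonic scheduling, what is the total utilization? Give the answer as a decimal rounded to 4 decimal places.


Compute individual utilizations (exact fractions):
  Task 1: C/T = 1/11 (approx. 0.0909)
  Task 2: C/T = 1/18 (approx. 0.0556)
  Task 3: C/T = 9/48 = 3/16 (approx. 0.1875)
  Task 4: C/T = 5/50 = 1/10 (approx. 0.1)
Total utilization U = 1/11 + 1/18 + 3/16 + 1/10 = 3437/7920
Rounded to 4 decimal places: U = 0.4340
RM (Liu & Layland) bound for 4 tasks = 0.756828; compare with U = 3437/7920 (approx. 0.433965)
U <= bound, so schedulable by RM sufficient condition.

0.4340


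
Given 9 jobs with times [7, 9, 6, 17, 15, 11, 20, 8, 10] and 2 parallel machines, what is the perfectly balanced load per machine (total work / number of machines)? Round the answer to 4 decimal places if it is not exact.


Total processing time = 7 + 9 + 6 + 17 + 15 + 11 + 20 + 8 + 10 = 103
Number of machines = 2
Ideal balanced load = 103 / 2 = 51.5

51.5


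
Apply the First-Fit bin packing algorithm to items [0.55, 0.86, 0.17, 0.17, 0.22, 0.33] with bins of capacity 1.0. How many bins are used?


Place items sequentially using First-Fit:
  Item 0.55 -> new Bin 1
  Item 0.86 -> new Bin 2
  Item 0.17 -> Bin 1 (now 0.72)
  Item 0.17 -> Bin 1 (now 0.89)
  Item 0.22 -> new Bin 3
  Item 0.33 -> Bin 3 (now 0.55)
Total bins used = 3

3


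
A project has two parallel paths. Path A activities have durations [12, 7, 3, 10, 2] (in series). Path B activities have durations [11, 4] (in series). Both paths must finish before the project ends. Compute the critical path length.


Path A total = 12 + 7 + 3 + 10 + 2 = 34
Path B total = 11 + 4 = 15
Critical path = longest path = max(34, 15) = 34

34


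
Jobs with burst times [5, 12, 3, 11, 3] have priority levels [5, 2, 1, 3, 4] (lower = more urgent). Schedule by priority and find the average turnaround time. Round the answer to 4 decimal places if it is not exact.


Sort by priority (ascending = highest first):
Order: [(1, 3), (2, 12), (3, 11), (4, 3), (5, 5)]
Completion times:
  Priority 1, burst=3, C=3
  Priority 2, burst=12, C=15
  Priority 3, burst=11, C=26
  Priority 4, burst=3, C=29
  Priority 5, burst=5, C=34
Average turnaround = 107/5 = 21.4

21.4


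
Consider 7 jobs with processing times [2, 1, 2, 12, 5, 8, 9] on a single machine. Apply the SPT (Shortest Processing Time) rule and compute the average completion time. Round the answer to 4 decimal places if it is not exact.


Sort jobs by processing time (SPT order): [1, 2, 2, 5, 8, 9, 12]
Compute completion times sequentially:
  Job 1: processing = 1, completes at 1
  Job 2: processing = 2, completes at 3
  Job 3: processing = 2, completes at 5
  Job 4: processing = 5, completes at 10
  Job 5: processing = 8, completes at 18
  Job 6: processing = 9, completes at 27
  Job 7: processing = 12, completes at 39
Sum of completion times = 103
Average completion time = 103/7 = 14.7143

14.7143


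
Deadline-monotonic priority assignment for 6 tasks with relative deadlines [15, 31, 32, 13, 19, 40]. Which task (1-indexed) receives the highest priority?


Sort tasks by relative deadline (ascending):
  Task 4: deadline = 13
  Task 1: deadline = 15
  Task 5: deadline = 19
  Task 2: deadline = 31
  Task 3: deadline = 32
  Task 6: deadline = 40
Priority order (highest first): [4, 1, 5, 2, 3, 6]
Highest priority task = 4

4


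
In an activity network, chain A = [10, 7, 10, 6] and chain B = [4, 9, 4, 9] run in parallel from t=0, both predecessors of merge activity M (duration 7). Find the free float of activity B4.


ES(B4) = sum of predecessors on chain B = 17
EF(B4) = ES + duration = 17 + 9 = 26
Successor of B4 is M. ES(M) = max(sum(A), sum(B)) = max(33, 26) = 33
Free float = ES(successor) - EF(current) = 33 - 26 = 7

7


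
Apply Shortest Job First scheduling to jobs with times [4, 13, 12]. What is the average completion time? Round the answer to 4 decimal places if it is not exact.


SJF order (ascending): [4, 12, 13]
Completion times:
  Job 1: burst=4, C=4
  Job 2: burst=12, C=16
  Job 3: burst=13, C=29
Average completion = 49/3 = 16.3333

16.3333


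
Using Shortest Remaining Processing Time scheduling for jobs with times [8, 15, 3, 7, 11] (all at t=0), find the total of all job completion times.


Since all jobs arrive at t=0, SRPT equals SPT ordering.
SPT order: [3, 7, 8, 11, 15]
Completion times:
  Job 1: p=3, C=3
  Job 2: p=7, C=10
  Job 3: p=8, C=18
  Job 4: p=11, C=29
  Job 5: p=15, C=44
Total completion time = 3 + 10 + 18 + 29 + 44 = 104

104


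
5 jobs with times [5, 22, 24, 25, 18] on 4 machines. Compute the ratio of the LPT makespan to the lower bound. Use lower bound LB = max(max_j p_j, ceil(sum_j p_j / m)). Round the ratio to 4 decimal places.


LPT order: [25, 24, 22, 18, 5]
Machine loads after assignment: [25, 24, 22, 23]
LPT makespan = 25
Lower bound = max(max_job, ceil(total/4)) = max(25, 24) = 25
Ratio = 25 / 25 = 1.0

1.0


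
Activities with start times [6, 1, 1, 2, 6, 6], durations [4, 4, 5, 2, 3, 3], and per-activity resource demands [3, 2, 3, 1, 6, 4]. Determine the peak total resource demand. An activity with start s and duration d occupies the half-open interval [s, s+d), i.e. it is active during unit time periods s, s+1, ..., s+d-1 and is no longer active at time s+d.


Each activity i is active on [start_i, start_i + duration_i).
Compute total resource usage per time slot:
  t=0: active resources = [], total = 0
  t=1: active resources = [2, 3], total = 5
  t=2: active resources = [2, 3, 1], total = 6
  t=3: active resources = [2, 3, 1], total = 6
  t=4: active resources = [2, 3], total = 5
  t=5: active resources = [3], total = 3
  t=6: active resources = [3, 6, 4], total = 13
  t=7: active resources = [3, 6, 4], total = 13
  t=8: active resources = [3, 6, 4], total = 13
  t=9: active resources = [3], total = 3
Peak resource demand = 13

13


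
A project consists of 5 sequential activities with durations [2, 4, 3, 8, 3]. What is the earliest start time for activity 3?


Activity 3 starts after activities 1 through 2 complete.
Predecessor durations: [2, 4]
ES = 2 + 4 = 6

6


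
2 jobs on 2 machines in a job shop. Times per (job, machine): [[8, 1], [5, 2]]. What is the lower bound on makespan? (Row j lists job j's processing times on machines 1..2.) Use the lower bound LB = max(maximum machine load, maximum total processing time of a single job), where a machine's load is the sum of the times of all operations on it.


Machine loads:
  Machine 1: 8 + 5 = 13
  Machine 2: 1 + 2 = 3
Max machine load = 13
Job totals:
  Job 1: 9
  Job 2: 7
Max job total = 9
Lower bound = max(13, 9) = 13

13


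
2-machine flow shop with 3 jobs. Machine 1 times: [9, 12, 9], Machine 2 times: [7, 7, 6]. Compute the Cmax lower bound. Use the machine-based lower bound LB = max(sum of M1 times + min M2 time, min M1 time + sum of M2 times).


LB1 = sum(M1 times) + min(M2 times) = 30 + 6 = 36
LB2 = min(M1 times) + sum(M2 times) = 9 + 20 = 29
Lower bound = max(LB1, LB2) = max(36, 29) = 36

36


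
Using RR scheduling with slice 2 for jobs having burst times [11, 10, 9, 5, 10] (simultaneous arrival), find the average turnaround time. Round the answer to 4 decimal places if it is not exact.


Time quantum = 2
Execution trace:
  J1 runs 2 units, time = 2
  J2 runs 2 units, time = 4
  J3 runs 2 units, time = 6
  J4 runs 2 units, time = 8
  J5 runs 2 units, time = 10
  J1 runs 2 units, time = 12
  J2 runs 2 units, time = 14
  J3 runs 2 units, time = 16
  J4 runs 2 units, time = 18
  J5 runs 2 units, time = 20
  J1 runs 2 units, time = 22
  J2 runs 2 units, time = 24
  J3 runs 2 units, time = 26
  J4 runs 1 units, time = 27
  J5 runs 2 units, time = 29
  J1 runs 2 units, time = 31
  J2 runs 2 units, time = 33
  J3 runs 2 units, time = 35
  J5 runs 2 units, time = 37
  J1 runs 2 units, time = 39
  J2 runs 2 units, time = 41
  J3 runs 1 units, time = 42
  J5 runs 2 units, time = 44
  J1 runs 1 units, time = 45
Finish times: [45, 41, 42, 27, 44]
Average turnaround = 199/5 = 39.8

39.8


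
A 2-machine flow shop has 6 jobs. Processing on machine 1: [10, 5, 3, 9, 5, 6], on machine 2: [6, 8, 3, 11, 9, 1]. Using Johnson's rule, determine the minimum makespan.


Apply Johnson's rule:
  Group 1 (a <= b): [(3, 3, 3), (2, 5, 8), (5, 5, 9), (4, 9, 11)]
  Group 2 (a > b): [(1, 10, 6), (6, 6, 1)]
Optimal job order: [3, 2, 5, 4, 1, 6]
Schedule:
  Job 3: M1 done at 3, M2 done at 6
  Job 2: M1 done at 8, M2 done at 16
  Job 5: M1 done at 13, M2 done at 25
  Job 4: M1 done at 22, M2 done at 36
  Job 1: M1 done at 32, M2 done at 42
  Job 6: M1 done at 38, M2 done at 43
Makespan = 43

43


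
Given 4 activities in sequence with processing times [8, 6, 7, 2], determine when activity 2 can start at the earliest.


Activity 2 starts after activities 1 through 1 complete.
Predecessor durations: [8]
ES = 8 = 8

8


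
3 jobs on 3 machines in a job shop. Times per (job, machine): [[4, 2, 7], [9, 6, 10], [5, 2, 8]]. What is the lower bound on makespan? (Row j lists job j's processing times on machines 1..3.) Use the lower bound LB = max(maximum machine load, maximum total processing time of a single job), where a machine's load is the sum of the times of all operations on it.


Machine loads:
  Machine 1: 4 + 9 + 5 = 18
  Machine 2: 2 + 6 + 2 = 10
  Machine 3: 7 + 10 + 8 = 25
Max machine load = 25
Job totals:
  Job 1: 13
  Job 2: 25
  Job 3: 15
Max job total = 25
Lower bound = max(25, 25) = 25

25


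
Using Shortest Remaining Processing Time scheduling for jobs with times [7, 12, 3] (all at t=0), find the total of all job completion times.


Since all jobs arrive at t=0, SRPT equals SPT ordering.
SPT order: [3, 7, 12]
Completion times:
  Job 1: p=3, C=3
  Job 2: p=7, C=10
  Job 3: p=12, C=22
Total completion time = 3 + 10 + 22 = 35

35


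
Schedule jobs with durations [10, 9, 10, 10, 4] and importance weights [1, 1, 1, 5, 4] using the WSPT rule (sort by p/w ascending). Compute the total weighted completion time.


Compute p/w ratios and sort ascending (WSPT): [(4, 4), (10, 5), (9, 1), (10, 1), (10, 1)]
Compute weighted completion times:
  Job (p=4,w=4): C=4, w*C=4*4=16
  Job (p=10,w=5): C=14, w*C=5*14=70
  Job (p=9,w=1): C=23, w*C=1*23=23
  Job (p=10,w=1): C=33, w*C=1*33=33
  Job (p=10,w=1): C=43, w*C=1*43=43
Total weighted completion time = 185

185


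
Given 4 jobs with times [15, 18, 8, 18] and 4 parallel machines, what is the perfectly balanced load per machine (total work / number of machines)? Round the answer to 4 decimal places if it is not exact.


Total processing time = 15 + 18 + 8 + 18 = 59
Number of machines = 4
Ideal balanced load = 59 / 4 = 14.75

14.75


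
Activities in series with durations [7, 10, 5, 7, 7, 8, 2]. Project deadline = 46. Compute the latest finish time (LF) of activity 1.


LF(activity 1) = deadline - sum of successor durations
Successors: activities 2 through 7 with durations [10, 5, 7, 7, 8, 2]
Sum of successor durations = 39
LF = 46 - 39 = 7

7


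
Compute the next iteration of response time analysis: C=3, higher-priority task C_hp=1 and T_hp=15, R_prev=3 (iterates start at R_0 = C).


R_next = C + ceil(R_prev / T_hp) * C_hp
ceil(3 / 15) = ceil(0.2) = 1
Interference = 1 * 1 = 1
R_next = 3 + 1 = 4

4


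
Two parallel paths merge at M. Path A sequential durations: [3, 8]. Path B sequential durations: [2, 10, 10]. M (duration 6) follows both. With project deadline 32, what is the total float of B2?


Forward pass: ES(B2) = sum of predecessors on chain B = 2
EF = ES + duration = 2 + 10 = 12
Backward pass: LF(M) = deadline = 32; LS(M) = 32 - 6 = 26
LF(B2) = LS(M) - sum(successors on chain B) = 26 - 10 = 16
LS = LF - duration = 16 - 10 = 6
Total float = LS - ES = 6 - 2 = 4

4


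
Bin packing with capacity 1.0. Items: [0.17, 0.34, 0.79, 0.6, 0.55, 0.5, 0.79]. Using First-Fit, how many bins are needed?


Place items sequentially using First-Fit:
  Item 0.17 -> new Bin 1
  Item 0.34 -> Bin 1 (now 0.51)
  Item 0.79 -> new Bin 2
  Item 0.6 -> new Bin 3
  Item 0.55 -> new Bin 4
  Item 0.5 -> new Bin 5
  Item 0.79 -> new Bin 6
Total bins used = 6

6


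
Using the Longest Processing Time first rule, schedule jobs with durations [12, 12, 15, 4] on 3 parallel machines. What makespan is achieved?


Sort jobs in decreasing order (LPT): [15, 12, 12, 4]
Assign each job to the least loaded machine:
  Machine 1: jobs [15], load = 15
  Machine 2: jobs [12, 4], load = 16
  Machine 3: jobs [12], load = 12
Makespan = max load = 16

16


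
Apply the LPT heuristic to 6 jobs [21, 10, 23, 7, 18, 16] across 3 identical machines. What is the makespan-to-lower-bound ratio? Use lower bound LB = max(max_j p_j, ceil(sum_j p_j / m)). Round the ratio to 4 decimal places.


LPT order: [23, 21, 18, 16, 10, 7]
Machine loads after assignment: [30, 31, 34]
LPT makespan = 34
Lower bound = max(max_job, ceil(total/3)) = max(23, 32) = 32
Ratio = 34 / 32 = 1.0625

1.0625


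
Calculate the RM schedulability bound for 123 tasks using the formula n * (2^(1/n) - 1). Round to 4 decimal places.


Compute 2^(1/123) = 1.0056512513
Subtract 1: 1.0056512513 - 1 = 0.0056512513
Multiply by n: 123 * 0.0056512513 = 0.6951039099
Round to 4 dp: 0.6951

0.6951


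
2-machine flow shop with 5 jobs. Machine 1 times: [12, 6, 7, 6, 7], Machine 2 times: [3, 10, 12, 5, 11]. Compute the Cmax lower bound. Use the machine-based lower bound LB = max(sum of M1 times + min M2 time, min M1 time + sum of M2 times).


LB1 = sum(M1 times) + min(M2 times) = 38 + 3 = 41
LB2 = min(M1 times) + sum(M2 times) = 6 + 41 = 47
Lower bound = max(LB1, LB2) = max(41, 47) = 47

47


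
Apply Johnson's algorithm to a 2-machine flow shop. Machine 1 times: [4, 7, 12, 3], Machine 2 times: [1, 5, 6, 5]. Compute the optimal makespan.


Apply Johnson's rule:
  Group 1 (a <= b): [(4, 3, 5)]
  Group 2 (a > b): [(3, 12, 6), (2, 7, 5), (1, 4, 1)]
Optimal job order: [4, 3, 2, 1]
Schedule:
  Job 4: M1 done at 3, M2 done at 8
  Job 3: M1 done at 15, M2 done at 21
  Job 2: M1 done at 22, M2 done at 27
  Job 1: M1 done at 26, M2 done at 28
Makespan = 28

28


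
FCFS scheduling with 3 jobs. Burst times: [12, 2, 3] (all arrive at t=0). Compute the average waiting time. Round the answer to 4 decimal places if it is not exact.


FCFS order (as given): [12, 2, 3]
Waiting times:
  Job 1: wait = 0
  Job 2: wait = 12
  Job 3: wait = 14
Sum of waiting times = 26
Average waiting time = 26/3 = 8.6667

8.6667


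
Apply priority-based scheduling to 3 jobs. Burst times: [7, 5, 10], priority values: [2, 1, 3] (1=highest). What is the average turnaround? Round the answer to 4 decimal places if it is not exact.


Sort by priority (ascending = highest first):
Order: [(1, 5), (2, 7), (3, 10)]
Completion times:
  Priority 1, burst=5, C=5
  Priority 2, burst=7, C=12
  Priority 3, burst=10, C=22
Average turnaround = 39/3 = 13.0

13.0


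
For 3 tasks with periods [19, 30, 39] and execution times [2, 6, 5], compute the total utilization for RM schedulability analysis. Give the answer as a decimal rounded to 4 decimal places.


Compute individual utilizations (exact fractions):
  Task 1: C/T = 2/19 (approx. 0.1053)
  Task 2: C/T = 6/30 = 1/5 (approx. 0.2)
  Task 3: C/T = 5/39 (approx. 0.1282)
Total utilization U = 2/19 + 1/5 + 5/39 = 1606/3705
Rounded to 4 decimal places: U = 0.4335
RM (Liu & Layland) bound for 3 tasks = 0.779763; compare with U = 1606/3705 (approx. 0.433468)
U <= bound, so schedulable by RM sufficient condition.

0.4335


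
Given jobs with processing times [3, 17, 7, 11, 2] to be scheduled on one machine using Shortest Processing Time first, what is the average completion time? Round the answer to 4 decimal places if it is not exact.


Sort jobs by processing time (SPT order): [2, 3, 7, 11, 17]
Compute completion times sequentially:
  Job 1: processing = 2, completes at 2
  Job 2: processing = 3, completes at 5
  Job 3: processing = 7, completes at 12
  Job 4: processing = 11, completes at 23
  Job 5: processing = 17, completes at 40
Sum of completion times = 82
Average completion time = 82/5 = 16.4

16.4


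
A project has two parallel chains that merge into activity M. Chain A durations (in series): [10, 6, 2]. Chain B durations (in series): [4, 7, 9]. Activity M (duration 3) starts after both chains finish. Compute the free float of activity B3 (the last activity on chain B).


ES(B3) = sum of predecessors on chain B = 11
EF(B3) = ES + duration = 11 + 9 = 20
Successor of B3 is M. ES(M) = max(sum(A), sum(B)) = max(18, 20) = 20
Free float = ES(successor) - EF(current) = 20 - 20 = 0

0


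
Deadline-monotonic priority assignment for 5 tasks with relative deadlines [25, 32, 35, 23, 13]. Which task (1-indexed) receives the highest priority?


Sort tasks by relative deadline (ascending):
  Task 5: deadline = 13
  Task 4: deadline = 23
  Task 1: deadline = 25
  Task 2: deadline = 32
  Task 3: deadline = 35
Priority order (highest first): [5, 4, 1, 2, 3]
Highest priority task = 5

5


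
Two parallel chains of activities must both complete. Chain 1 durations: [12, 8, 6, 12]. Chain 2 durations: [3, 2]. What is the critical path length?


Path A total = 12 + 8 + 6 + 12 = 38
Path B total = 3 + 2 = 5
Critical path = longest path = max(38, 5) = 38

38


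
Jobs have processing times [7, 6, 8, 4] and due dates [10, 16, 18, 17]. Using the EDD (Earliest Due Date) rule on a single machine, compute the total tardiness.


Sort by due date (EDD order): [(7, 10), (6, 16), (4, 17), (8, 18)]
Compute completion times and tardiness:
  Job 1: p=7, d=10, C=7, tardiness=max(0,7-10)=0
  Job 2: p=6, d=16, C=13, tardiness=max(0,13-16)=0
  Job 3: p=4, d=17, C=17, tardiness=max(0,17-17)=0
  Job 4: p=8, d=18, C=25, tardiness=max(0,25-18)=7
Total tardiness = 7

7


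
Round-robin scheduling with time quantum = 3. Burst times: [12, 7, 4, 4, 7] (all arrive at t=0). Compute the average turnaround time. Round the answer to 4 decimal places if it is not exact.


Time quantum = 3
Execution trace:
  J1 runs 3 units, time = 3
  J2 runs 3 units, time = 6
  J3 runs 3 units, time = 9
  J4 runs 3 units, time = 12
  J5 runs 3 units, time = 15
  J1 runs 3 units, time = 18
  J2 runs 3 units, time = 21
  J3 runs 1 units, time = 22
  J4 runs 1 units, time = 23
  J5 runs 3 units, time = 26
  J1 runs 3 units, time = 29
  J2 runs 1 units, time = 30
  J5 runs 1 units, time = 31
  J1 runs 3 units, time = 34
Finish times: [34, 30, 22, 23, 31]
Average turnaround = 140/5 = 28.0

28.0


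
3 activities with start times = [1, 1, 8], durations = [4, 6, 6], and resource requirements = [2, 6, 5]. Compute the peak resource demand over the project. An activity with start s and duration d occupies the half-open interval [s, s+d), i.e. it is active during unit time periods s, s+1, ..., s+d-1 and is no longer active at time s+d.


Each activity i is active on [start_i, start_i + duration_i).
Compute total resource usage per time slot:
  t=0: active resources = [], total = 0
  t=1: active resources = [2, 6], total = 8
  t=2: active resources = [2, 6], total = 8
  t=3: active resources = [2, 6], total = 8
  t=4: active resources = [2, 6], total = 8
  t=5: active resources = [6], total = 6
  t=6: active resources = [6], total = 6
  t=7: active resources = [], total = 0
  t=8: active resources = [5], total = 5
  t=9: active resources = [5], total = 5
  t=10: active resources = [5], total = 5
  t=11: active resources = [5], total = 5
  t=12: active resources = [5], total = 5
  t=13: active resources = [5], total = 5
Peak resource demand = 8

8


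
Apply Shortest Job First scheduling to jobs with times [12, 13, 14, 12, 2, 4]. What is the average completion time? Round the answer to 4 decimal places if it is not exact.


SJF order (ascending): [2, 4, 12, 12, 13, 14]
Completion times:
  Job 1: burst=2, C=2
  Job 2: burst=4, C=6
  Job 3: burst=12, C=18
  Job 4: burst=12, C=30
  Job 5: burst=13, C=43
  Job 6: burst=14, C=57
Average completion = 156/6 = 26.0

26.0


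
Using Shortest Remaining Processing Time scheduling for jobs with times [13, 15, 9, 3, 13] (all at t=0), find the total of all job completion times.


Since all jobs arrive at t=0, SRPT equals SPT ordering.
SPT order: [3, 9, 13, 13, 15]
Completion times:
  Job 1: p=3, C=3
  Job 2: p=9, C=12
  Job 3: p=13, C=25
  Job 4: p=13, C=38
  Job 5: p=15, C=53
Total completion time = 3 + 12 + 25 + 38 + 53 = 131

131


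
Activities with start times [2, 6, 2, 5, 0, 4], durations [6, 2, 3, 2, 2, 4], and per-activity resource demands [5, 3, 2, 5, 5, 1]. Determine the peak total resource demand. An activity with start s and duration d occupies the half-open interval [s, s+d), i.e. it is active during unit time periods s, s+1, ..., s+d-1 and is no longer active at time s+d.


Each activity i is active on [start_i, start_i + duration_i).
Compute total resource usage per time slot:
  t=0: active resources = [5], total = 5
  t=1: active resources = [5], total = 5
  t=2: active resources = [5, 2], total = 7
  t=3: active resources = [5, 2], total = 7
  t=4: active resources = [5, 2, 1], total = 8
  t=5: active resources = [5, 5, 1], total = 11
  t=6: active resources = [5, 3, 5, 1], total = 14
  t=7: active resources = [5, 3, 1], total = 9
Peak resource demand = 14

14


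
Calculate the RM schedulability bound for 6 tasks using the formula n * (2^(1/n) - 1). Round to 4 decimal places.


Compute 2^(1/6) = 1.1224620483
Subtract 1: 1.1224620483 - 1 = 0.1224620483
Multiply by n: 6 * 0.1224620483 = 0.7347722898
Round to 4 dp: 0.7348

0.7348


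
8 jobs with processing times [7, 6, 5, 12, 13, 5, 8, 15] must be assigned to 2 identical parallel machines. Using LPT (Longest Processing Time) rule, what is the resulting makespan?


Sort jobs in decreasing order (LPT): [15, 13, 12, 8, 7, 6, 5, 5]
Assign each job to the least loaded machine:
  Machine 1: jobs [15, 8, 7, 5], load = 35
  Machine 2: jobs [13, 12, 6, 5], load = 36
Makespan = max load = 36

36


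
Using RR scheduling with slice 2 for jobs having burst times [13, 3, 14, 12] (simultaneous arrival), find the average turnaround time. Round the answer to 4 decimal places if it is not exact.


Time quantum = 2
Execution trace:
  J1 runs 2 units, time = 2
  J2 runs 2 units, time = 4
  J3 runs 2 units, time = 6
  J4 runs 2 units, time = 8
  J1 runs 2 units, time = 10
  J2 runs 1 units, time = 11
  J3 runs 2 units, time = 13
  J4 runs 2 units, time = 15
  J1 runs 2 units, time = 17
  J3 runs 2 units, time = 19
  J4 runs 2 units, time = 21
  J1 runs 2 units, time = 23
  J3 runs 2 units, time = 25
  J4 runs 2 units, time = 27
  J1 runs 2 units, time = 29
  J3 runs 2 units, time = 31
  J4 runs 2 units, time = 33
  J1 runs 2 units, time = 35
  J3 runs 2 units, time = 37
  J4 runs 2 units, time = 39
  J1 runs 1 units, time = 40
  J3 runs 2 units, time = 42
Finish times: [40, 11, 42, 39]
Average turnaround = 132/4 = 33.0

33.0
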